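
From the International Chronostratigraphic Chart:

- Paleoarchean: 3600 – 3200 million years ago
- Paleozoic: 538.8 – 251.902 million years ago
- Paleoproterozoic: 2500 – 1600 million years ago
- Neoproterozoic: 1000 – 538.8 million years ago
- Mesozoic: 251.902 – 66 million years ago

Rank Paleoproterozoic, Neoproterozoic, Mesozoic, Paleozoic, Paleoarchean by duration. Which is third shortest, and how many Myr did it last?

Start − end for each: Paleoproterozoic 2500 − 1600 = 900; Neoproterozoic 1000 − 538.8 = 461.2; Mesozoic 251.902 − 66 = 185.902; Paleozoic 538.8 − 251.902 = 286.898; Paleoarchean 3600 − 3200 = 400.
Ranking these from shortest: Mesozoic < Paleozoic < Paleoarchean < Neoproterozoic < Paleoproterozoic.
Position 3 in that ranking is Paleoarchean, which lasted 400 Myr.

Paleoarchean, 400 million years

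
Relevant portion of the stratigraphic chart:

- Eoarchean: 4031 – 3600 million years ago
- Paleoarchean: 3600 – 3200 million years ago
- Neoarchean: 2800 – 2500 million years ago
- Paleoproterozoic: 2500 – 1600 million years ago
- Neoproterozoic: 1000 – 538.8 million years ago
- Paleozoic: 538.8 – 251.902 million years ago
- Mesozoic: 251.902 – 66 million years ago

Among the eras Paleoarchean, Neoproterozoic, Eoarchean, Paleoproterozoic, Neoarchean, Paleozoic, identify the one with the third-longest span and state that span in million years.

Durations: Paleoarchean 400; Neoproterozoic 461.2; Eoarchean 431; Paleoproterozoic 900; Neoarchean 300; Paleozoic 286.898 Myr.
Sorted longest-first: Paleoproterozoic (900), Neoproterozoic (461.2), Eoarchean (431), Paleoarchean (400), Neoarchean (300), Paleozoic (286.898).
The third longest is Eoarchean at 431 Myr.

Eoarchean, 431 million years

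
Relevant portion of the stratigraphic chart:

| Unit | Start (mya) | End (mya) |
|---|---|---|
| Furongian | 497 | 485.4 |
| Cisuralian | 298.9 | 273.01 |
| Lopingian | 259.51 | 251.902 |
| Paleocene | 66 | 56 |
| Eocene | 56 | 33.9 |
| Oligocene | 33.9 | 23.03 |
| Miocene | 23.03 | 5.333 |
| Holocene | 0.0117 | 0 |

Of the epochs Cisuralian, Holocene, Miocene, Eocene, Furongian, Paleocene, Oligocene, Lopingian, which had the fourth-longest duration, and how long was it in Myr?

Furongian, 11.6 million years

Durations: Cisuralian 25.89; Holocene 0.0117; Miocene 17.697; Eocene 22.1; Furongian 11.6; Paleocene 10; Oligocene 10.87; Lopingian 7.608 Myr.
Sorted longest-first: Cisuralian (25.89), Eocene (22.1), Miocene (17.697), Furongian (11.6), Oligocene (10.87), Paleocene (10), Lopingian (7.608), Holocene (0.0117).
The fourth longest is Furongian at 11.6 Myr.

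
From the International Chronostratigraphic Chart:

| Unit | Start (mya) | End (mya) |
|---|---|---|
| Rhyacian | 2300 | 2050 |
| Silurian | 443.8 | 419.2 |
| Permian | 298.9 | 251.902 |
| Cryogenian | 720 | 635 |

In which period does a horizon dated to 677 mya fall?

Cryogenian

677 Ma lies between 720 and 635 Ma, so it falls in the Cryogenian.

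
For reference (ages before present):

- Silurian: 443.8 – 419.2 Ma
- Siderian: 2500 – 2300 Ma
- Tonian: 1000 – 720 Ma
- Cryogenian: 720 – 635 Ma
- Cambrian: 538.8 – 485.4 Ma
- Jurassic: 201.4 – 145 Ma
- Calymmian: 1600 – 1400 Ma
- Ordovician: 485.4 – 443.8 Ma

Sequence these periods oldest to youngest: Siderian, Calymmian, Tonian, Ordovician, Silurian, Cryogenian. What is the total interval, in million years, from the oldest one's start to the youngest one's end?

Start ages (Ma): Siderian 2500, Calymmian 1600, Tonian 1000, Cryogenian 720, Ordovician 485.4, Silurian 443.8.
Ordered oldest to youngest: Siderian, Calymmian, Tonian, Cryogenian, Ordovician, Silurian.
Span = 2500 − 419.2 = 2080.8 Myr.

Siderian → Calymmian → Tonian → Cryogenian → Ordovician → Silurian; total span 2080.8 Myr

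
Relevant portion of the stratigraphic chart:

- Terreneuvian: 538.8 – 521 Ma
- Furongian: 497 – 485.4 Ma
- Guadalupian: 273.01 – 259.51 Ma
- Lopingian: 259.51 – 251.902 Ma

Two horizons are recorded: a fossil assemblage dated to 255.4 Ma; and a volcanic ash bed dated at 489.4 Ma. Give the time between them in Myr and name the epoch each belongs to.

234 million years apart; the first in the Lopingian, the second in the Furongian

Elapsed time: 489.4 − 255.4 = 234 Myr.
255.4 Ma lies within 259.51–251.902 Ma: Lopingian.
489.4 Ma lies within 497–485.4 Ma: Furongian.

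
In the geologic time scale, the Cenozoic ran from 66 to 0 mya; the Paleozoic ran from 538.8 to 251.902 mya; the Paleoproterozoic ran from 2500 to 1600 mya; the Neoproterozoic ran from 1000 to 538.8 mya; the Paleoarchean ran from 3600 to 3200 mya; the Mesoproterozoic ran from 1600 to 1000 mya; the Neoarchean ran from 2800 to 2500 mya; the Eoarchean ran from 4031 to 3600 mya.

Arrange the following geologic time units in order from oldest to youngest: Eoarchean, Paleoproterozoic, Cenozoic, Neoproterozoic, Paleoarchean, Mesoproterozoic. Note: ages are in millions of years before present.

Eoarchean, Paleoarchean, Paleoproterozoic, Mesoproterozoic, Neoproterozoic, Cenozoic

Sorting by start age (descending Ma, since larger Ma = older): Eoarchean start 4031, Paleoarchean start 3600, Paleoproterozoic start 2500, Mesoproterozoic start 1600, Neoproterozoic start 1000, Cenozoic start 66.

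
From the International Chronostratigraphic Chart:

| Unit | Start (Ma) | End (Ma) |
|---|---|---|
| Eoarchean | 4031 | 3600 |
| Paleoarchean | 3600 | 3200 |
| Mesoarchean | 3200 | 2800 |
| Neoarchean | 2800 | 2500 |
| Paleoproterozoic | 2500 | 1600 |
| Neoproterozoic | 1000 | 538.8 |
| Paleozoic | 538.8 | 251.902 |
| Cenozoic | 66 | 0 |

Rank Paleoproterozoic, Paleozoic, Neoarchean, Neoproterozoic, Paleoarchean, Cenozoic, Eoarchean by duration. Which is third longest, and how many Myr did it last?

Eoarchean, 431 million years

Start − end for each: Paleoproterozoic 2500 − 1600 = 900; Paleozoic 538.8 − 251.902 = 286.898; Neoarchean 2800 − 2500 = 300; Neoproterozoic 1000 − 538.8 = 461.2; Paleoarchean 3600 − 3200 = 400; Cenozoic 66 − 0 = 66; Eoarchean 4031 − 3600 = 431.
Ranking these from longest: Paleoproterozoic > Neoproterozoic > Eoarchean > Paleoarchean > Neoarchean > Paleozoic > Cenozoic.
Position 3 in that ranking is Eoarchean, which lasted 431 Myr.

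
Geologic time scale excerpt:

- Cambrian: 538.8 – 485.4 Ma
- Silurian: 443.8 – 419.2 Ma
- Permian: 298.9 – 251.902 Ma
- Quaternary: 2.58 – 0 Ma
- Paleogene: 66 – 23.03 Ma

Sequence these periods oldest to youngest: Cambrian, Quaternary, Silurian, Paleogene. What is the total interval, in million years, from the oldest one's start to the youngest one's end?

Start ages (Ma): Cambrian 538.8, Silurian 443.8, Paleogene 66, Quaternary 2.58.
Ordered oldest to youngest: Cambrian, Silurian, Paleogene, Quaternary.
Span = 538.8 − 0 = 538.8 Myr.

Cambrian, Silurian, Paleogene, Quaternary; total span 538.8 Myr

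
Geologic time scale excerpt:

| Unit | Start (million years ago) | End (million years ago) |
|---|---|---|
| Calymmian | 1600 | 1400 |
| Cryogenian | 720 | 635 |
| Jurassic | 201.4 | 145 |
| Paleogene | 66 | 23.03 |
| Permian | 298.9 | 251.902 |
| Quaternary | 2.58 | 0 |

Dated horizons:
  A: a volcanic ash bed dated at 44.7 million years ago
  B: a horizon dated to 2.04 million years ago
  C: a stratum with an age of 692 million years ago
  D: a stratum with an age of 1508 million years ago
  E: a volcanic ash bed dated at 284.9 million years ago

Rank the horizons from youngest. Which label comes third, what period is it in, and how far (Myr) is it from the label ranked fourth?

Sorted youngest-first by Ma: B (2.04), A (44.7), E (284.9), C (692), D (1508).
The third youngest is E at 284.9 Ma, which lies in 298.9–251.902 Ma: the Permian.
The fourth youngest is C at 692 Ma; separation = |284.9 − 692| = 407.1 Myr.

E, in the Permian; 407.1 million years to C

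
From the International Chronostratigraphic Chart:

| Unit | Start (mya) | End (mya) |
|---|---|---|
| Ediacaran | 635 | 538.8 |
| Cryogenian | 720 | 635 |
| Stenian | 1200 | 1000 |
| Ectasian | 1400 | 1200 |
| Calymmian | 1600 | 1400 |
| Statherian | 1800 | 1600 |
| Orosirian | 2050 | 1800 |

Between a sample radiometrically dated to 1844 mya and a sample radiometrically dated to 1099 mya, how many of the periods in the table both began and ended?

3

1844 Ma sits inside the Orosirian (2050–1800) and 1099 Ma inside the Stenian (1200–1000); neither of those is wholly between the two dates.
The listed periods lying completely between them are Statherian, Calymmian, Ectasian — 3 in all.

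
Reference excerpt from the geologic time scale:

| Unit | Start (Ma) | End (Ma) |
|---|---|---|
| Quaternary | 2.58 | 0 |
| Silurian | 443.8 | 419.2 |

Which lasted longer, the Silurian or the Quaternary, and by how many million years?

Silurian, by 22.02 million years

Silurian: 443.8 − 419.2 = 24.6 Myr.
Quaternary: 2.58 − 0 = 2.58 Myr.
Difference: 24.6 − 2.58 = 22.02 Myr, so the Silurian was longer.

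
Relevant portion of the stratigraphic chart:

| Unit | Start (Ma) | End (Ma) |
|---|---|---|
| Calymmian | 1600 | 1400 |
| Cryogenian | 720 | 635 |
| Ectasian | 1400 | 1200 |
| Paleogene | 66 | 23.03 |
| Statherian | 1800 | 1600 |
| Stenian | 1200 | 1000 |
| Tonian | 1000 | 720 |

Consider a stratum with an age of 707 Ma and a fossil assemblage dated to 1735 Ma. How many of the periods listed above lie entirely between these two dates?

4

The older date is 1735 Ma and the younger is 707 Ma.
Periods with start < 1735 and end > 707 Ma: Calymmian (1600–1400), Ectasian (1400–1200), Stenian (1200–1000), Tonian (1000–720).
That is 4 complete periods.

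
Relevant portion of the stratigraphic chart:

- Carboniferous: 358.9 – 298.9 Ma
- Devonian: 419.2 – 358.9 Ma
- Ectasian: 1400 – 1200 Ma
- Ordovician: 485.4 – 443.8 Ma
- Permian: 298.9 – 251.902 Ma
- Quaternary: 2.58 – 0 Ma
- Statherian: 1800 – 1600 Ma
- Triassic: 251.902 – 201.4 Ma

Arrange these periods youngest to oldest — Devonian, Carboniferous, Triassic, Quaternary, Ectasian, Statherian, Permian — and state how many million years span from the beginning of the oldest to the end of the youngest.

From the excerpt: Devonian 419.2–358.9; Carboniferous 358.9–298.9; Triassic 251.902–201.4; Quaternary 2.58–0; Ectasian 1400–1200; Statherian 1800–1600; Permian 298.9–251.902 (Ma).
Larger Ma is earlier, so the oldest is Statherian and the youngest is Quaternary; youngest to oldest: Quaternary, Triassic, Permian, Carboniferous, Devonian, Ectasian, Statherian.
Oldest start 1800 minus youngest end 0 gives 1800 Myr overall.

Quaternary → Triassic → Permian → Carboniferous → Devonian → Ectasian → Statherian; total span 1800 Myr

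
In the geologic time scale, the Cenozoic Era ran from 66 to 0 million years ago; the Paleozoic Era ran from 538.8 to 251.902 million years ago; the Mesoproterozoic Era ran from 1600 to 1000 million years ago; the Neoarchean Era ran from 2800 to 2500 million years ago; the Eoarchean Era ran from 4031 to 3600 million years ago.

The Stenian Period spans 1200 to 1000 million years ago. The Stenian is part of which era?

The Stenian (1200–1000 Ma) lies entirely within 1600–1000 Ma, the Mesoproterozoic Era.

Mesoproterozoic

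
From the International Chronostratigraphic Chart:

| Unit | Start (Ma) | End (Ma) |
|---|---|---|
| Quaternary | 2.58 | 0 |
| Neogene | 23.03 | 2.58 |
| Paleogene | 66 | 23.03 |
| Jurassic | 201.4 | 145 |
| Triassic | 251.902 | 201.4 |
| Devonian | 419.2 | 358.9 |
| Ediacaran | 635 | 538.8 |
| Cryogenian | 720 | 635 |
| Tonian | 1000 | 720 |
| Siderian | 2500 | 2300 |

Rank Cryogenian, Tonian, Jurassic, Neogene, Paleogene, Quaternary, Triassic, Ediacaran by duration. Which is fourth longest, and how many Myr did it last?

Jurassic, 56.4 million years

Durations: Cryogenian 85; Tonian 280; Jurassic 56.4; Neogene 20.45; Paleogene 42.97; Quaternary 2.58; Triassic 50.502; Ediacaran 96.2 Myr.
Sorted longest-first: Tonian (280), Ediacaran (96.2), Cryogenian (85), Jurassic (56.4), Triassic (50.502), Paleogene (42.97), Neogene (20.45), Quaternary (2.58).
The fourth longest is Jurassic at 56.4 Myr.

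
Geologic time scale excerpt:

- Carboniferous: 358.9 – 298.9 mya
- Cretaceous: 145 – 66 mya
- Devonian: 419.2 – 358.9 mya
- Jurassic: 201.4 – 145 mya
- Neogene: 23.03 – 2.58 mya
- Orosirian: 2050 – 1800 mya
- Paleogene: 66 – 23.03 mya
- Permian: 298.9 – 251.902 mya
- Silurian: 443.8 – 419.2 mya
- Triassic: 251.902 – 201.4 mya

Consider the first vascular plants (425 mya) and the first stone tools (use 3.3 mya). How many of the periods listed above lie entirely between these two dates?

425 Ma sits inside the Silurian (443.8–419.2) and 3.3 Ma inside the Neogene (23.03–2.58); neither of those is wholly between the two dates.
The listed periods lying completely between them are Devonian, Carboniferous, Permian, Triassic, Jurassic, Cretaceous, Paleogene — 7 in all.

7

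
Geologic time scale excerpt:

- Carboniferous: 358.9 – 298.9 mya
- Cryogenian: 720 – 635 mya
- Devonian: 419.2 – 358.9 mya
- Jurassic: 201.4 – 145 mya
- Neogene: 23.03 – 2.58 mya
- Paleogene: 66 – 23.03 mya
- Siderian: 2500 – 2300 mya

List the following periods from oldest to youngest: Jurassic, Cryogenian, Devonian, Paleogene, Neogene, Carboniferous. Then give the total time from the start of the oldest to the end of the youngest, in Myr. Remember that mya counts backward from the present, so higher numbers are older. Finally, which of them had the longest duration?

Cryogenian, Devonian, Carboniferous, Jurassic, Paleogene, Neogene; total span 717.42 Myr; longest is Cryogenian

Start ages (Ma): Cryogenian 720, Devonian 419.2, Carboniferous 358.9, Jurassic 201.4, Paleogene 66, Neogene 23.03.
Ordered oldest to youngest: Cryogenian, Devonian, Carboniferous, Jurassic, Paleogene, Neogene.
Span = 720 − 2.58 = 717.42 Myr.
Durations: Devonian 60.3, Jurassic 56.4, Carboniferous 60, Neogene 20.45, Cryogenian 85, Paleogene 42.97 → longest is Cryogenian (85 Myr).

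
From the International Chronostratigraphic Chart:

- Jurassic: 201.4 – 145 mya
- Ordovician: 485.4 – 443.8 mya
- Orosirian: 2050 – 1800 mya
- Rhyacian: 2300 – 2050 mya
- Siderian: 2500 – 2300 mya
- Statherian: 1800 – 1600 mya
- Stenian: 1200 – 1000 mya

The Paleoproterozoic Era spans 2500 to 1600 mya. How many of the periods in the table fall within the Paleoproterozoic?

4

Periods inside 2500–1600 Ma: Siderian, Rhyacian, Orosirian, Statherian — 4 in total.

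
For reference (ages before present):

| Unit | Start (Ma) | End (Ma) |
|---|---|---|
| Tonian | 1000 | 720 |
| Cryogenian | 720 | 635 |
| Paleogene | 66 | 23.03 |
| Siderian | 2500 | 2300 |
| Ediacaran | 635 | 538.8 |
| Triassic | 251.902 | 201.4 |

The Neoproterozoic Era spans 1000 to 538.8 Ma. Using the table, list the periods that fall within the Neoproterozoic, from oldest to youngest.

Tonian, Cryogenian, Ediacaran

Periods with both bounds inside 1000–538.8 Ma: Tonian (1000–720), Cryogenian (720–635), Ediacaran (635–538.8).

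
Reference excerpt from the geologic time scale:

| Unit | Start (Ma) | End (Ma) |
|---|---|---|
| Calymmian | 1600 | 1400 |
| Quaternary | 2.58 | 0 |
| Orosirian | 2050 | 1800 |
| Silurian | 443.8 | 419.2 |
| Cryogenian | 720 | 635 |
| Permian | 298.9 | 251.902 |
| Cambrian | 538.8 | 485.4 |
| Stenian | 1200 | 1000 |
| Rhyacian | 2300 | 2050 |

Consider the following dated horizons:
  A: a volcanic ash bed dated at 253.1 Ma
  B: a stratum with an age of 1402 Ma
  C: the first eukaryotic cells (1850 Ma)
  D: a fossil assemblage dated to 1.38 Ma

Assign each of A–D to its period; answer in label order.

A: 253.1 Ma lies in 298.9–251.902 Ma, so Permian.
B: 1402 Ma lies in 1600–1400 Ma, so Calymmian.
C: 1850 Ma lies in 2050–1800 Ma, so Orosirian.
D: 1.38 Ma lies in 2.58–0 Ma, so Quaternary.

A — Permian; B — Calymmian; C — Orosirian; D — Quaternary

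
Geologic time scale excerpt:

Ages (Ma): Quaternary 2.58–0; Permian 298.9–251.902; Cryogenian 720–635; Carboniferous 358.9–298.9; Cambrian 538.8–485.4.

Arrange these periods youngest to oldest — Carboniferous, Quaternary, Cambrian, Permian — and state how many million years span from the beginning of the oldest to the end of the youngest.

Quaternary → Permian → Carboniferous → Cambrian; total span 538.8 Myr

Start ages (Ma): Cambrian 538.8, Carboniferous 358.9, Permian 298.9, Quaternary 2.58.
Ordered youngest to oldest: Quaternary, Permian, Carboniferous, Cambrian.
Span = 538.8 − 0 = 538.8 Myr.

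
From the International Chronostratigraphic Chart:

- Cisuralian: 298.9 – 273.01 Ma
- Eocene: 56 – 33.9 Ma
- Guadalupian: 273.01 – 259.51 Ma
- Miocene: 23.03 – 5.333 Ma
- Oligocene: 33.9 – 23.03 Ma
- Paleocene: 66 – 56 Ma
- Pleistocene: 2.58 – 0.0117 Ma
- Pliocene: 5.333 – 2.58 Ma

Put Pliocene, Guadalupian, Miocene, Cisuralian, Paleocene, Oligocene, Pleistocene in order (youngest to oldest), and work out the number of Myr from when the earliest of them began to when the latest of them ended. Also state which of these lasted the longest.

From the excerpt: Pliocene 5.333–2.58; Guadalupian 273.01–259.51; Miocene 23.03–5.333; Cisuralian 298.9–273.01; Paleocene 66–56; Oligocene 33.9–23.03; Pleistocene 2.58–0.0117 (Ma).
Larger Ma is earlier, so the oldest is Cisuralian and the youngest is Pleistocene; youngest to oldest: Pleistocene, Pliocene, Miocene, Oligocene, Paleocene, Guadalupian, Cisuralian.
Oldest start 298.9 minus youngest end 0.0117 gives 298.8883 Myr overall.
Individual lengths (start − end): Oligocene 10.87; Guadalupian 13.5; Pleistocene 2.5683; Miocene 17.697; Paleocene 10; Cisuralian 25.89; Pliocene 2.753. The largest is Cisuralian at 25.89 Myr.

Pleistocene, Pliocene, Miocene, Oligocene, Paleocene, Guadalupian, Cisuralian; total span 298.8883 Myr; longest is Cisuralian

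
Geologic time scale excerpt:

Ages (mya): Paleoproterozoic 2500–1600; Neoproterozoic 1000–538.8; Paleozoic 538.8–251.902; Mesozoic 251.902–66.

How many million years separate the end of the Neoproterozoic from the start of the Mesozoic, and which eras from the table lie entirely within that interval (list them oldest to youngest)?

286.898 million years; Paleozoic

The Neoproterozoic closes at 538.8 Ma and the Mesozoic opens at 251.902 Ma, so the interval is 538.8 − 251.902 = 286.898 Myr.
An era fits inside if it starts at or after 538.8 Ma and ends at or before 251.902 Ma; oldest first that gives Paleozoic.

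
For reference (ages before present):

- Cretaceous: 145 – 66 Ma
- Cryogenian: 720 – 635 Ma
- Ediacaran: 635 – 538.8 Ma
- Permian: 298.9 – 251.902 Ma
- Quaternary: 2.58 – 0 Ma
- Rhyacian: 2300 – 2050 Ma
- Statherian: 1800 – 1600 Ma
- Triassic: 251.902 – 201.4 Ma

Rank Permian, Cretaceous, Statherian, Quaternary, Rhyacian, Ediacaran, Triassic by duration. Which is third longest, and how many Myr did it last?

Ediacaran, 96.2 million years

Start − end for each: Permian 298.9 − 251.902 = 46.998; Cretaceous 145 − 66 = 79; Statherian 1800 − 1600 = 200; Quaternary 2.58 − 0 = 2.58; Rhyacian 2300 − 2050 = 250; Ediacaran 635 − 538.8 = 96.2; Triassic 251.902 − 201.4 = 50.502.
Ranking these from longest: Rhyacian > Statherian > Ediacaran > Cretaceous > Triassic > Permian > Quaternary.
Position 3 in that ranking is Ediacaran, which lasted 96.2 Myr.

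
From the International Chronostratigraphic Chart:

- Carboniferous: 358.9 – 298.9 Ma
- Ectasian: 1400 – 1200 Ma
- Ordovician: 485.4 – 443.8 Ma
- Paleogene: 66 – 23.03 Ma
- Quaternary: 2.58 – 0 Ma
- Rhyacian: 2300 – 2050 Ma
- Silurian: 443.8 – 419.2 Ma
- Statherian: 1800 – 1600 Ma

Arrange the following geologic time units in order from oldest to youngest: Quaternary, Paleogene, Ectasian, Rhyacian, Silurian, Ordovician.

Read off each span (Ma): Quaternary 2.58–0; Paleogene 66–23.03; Ectasian 1400–1200; Rhyacian 2300–2050; Silurian 443.8–419.2; Ordovician 485.4–443.8.
Larger Ma is older, so oldest→youngest is Rhyacian, Ectasian, Ordovician, Silurian, Paleogene, Quaternary.

Rhyacian, Ectasian, Ordovician, Silurian, Paleogene, Quaternary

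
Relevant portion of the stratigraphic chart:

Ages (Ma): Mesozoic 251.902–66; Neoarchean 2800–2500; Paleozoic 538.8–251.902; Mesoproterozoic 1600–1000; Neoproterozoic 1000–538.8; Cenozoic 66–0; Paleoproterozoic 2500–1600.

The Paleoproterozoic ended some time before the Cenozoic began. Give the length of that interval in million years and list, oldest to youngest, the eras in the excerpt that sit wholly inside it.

End of Paleoproterozoic = 1600 Ma; start of Cenozoic = 66 Ma.
Gap = 1600 − 66 = 1534 Myr.
Eras wholly inside 1600–66 Ma: Mesoproterozoic (1600–1000), Neoproterozoic (1000–538.8), Paleozoic (538.8–251.902), Mesozoic (251.902–66).

1534 million years; Mesoproterozoic, Neoproterozoic, Paleozoic, Mesozoic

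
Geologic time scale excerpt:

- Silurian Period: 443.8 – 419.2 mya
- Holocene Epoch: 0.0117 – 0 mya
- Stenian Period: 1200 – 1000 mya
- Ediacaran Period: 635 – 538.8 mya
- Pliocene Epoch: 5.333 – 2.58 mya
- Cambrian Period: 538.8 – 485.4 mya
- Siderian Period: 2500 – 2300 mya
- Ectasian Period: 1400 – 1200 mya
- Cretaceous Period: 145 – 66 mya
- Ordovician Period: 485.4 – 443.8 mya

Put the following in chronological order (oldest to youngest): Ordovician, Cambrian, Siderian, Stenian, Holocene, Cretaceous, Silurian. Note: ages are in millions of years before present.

Siderian, Stenian, Cambrian, Ordovician, Silurian, Cretaceous, Holocene

Read off each span (Ma): Ordovician 485.4–443.8; Cambrian 538.8–485.4; Siderian 2500–2300; Stenian 1200–1000; Holocene 0.0117–0; Cretaceous 145–66; Silurian 443.8–419.2.
Larger Ma is older, so oldest→youngest is Siderian, Stenian, Cambrian, Ordovician, Silurian, Cretaceous, Holocene.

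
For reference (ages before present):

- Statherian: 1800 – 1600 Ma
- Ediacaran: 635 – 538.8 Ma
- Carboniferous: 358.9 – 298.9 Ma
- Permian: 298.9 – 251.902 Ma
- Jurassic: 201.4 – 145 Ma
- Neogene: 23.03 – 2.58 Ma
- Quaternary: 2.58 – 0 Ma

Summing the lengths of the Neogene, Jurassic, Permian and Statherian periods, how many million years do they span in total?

323.848 million years

Each duration: Neogene = 20.45; Jurassic = 56.4; Permian = 46.998; Statherian = 200.
Sum: 20.45 + 56.4 + 46.998 + 200 = 323.848 Myr.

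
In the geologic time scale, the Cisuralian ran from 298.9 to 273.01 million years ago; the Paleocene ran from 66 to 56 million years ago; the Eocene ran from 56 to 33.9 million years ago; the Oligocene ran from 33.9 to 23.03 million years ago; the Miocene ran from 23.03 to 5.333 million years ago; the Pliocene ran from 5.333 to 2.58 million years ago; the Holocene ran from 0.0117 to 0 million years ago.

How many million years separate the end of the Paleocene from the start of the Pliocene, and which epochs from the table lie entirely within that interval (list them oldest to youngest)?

50.667 million years; Eocene, Oligocene, Miocene

The Paleocene closes at 56 Ma and the Pliocene opens at 5.333 Ma, so the interval is 56 − 5.333 = 50.667 Myr.
An epoch fits inside if it starts at or after 56 Ma and ends at or before 5.333 Ma; oldest first that gives Eocene, Oligocene, Miocene.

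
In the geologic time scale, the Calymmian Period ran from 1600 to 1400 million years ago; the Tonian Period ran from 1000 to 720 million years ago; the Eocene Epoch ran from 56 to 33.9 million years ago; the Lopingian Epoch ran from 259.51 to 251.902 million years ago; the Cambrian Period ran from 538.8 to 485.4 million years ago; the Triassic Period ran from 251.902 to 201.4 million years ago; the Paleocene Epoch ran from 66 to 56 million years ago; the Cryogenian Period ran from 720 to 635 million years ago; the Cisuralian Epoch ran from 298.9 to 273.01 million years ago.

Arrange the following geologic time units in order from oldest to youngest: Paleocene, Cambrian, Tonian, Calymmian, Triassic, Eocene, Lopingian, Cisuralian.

Calymmian → Tonian → Cambrian → Cisuralian → Lopingian → Triassic → Paleocene → Eocene

Read off each span (Ma): Paleocene 66–56; Cambrian 538.8–485.4; Tonian 1000–720; Calymmian 1600–1400; Triassic 251.902–201.4; Eocene 56–33.9; Lopingian 259.51–251.902; Cisuralian 298.9–273.01.
Larger Ma is older, so oldest→youngest is Calymmian, Tonian, Cambrian, Cisuralian, Lopingian, Triassic, Paleocene, Eocene.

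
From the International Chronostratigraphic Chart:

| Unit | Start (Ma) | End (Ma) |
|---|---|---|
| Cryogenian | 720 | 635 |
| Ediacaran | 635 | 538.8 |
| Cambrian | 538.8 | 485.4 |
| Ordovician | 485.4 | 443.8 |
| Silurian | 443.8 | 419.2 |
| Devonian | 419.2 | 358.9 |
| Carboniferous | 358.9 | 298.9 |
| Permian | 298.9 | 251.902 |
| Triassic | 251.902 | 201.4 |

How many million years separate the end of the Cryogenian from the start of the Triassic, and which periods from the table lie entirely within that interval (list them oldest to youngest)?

The Cryogenian closes at 635 Ma and the Triassic opens at 251.902 Ma, so the interval is 635 − 251.902 = 383.098 Myr.
A period fits inside if it starts at or after 635 Ma and ends at or before 251.902 Ma; oldest first that gives Ediacaran, Cambrian, Ordovician, Silurian, Devonian, Carboniferous, Permian.

383.098 million years; Ediacaran, Cambrian, Ordovician, Silurian, Devonian, Carboniferous, Permian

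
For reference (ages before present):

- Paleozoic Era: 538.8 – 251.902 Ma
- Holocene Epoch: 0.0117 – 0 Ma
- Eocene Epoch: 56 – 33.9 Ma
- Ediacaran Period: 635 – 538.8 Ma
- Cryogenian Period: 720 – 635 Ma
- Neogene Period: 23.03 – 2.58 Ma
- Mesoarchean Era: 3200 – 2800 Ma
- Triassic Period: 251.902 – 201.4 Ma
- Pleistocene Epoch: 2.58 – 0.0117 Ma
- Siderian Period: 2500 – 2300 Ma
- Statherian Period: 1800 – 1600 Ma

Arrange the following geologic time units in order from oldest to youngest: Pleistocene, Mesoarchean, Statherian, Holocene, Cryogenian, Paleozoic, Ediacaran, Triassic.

The oldest of these is Mesoarchean (starts 3200 Ma) and the youngest is Holocene (ends 0 Ma).
In between, by decreasing start age: Statherian (1800), Cryogenian (720), Ediacaran (635), Paleozoic (538.8), Triassic (251.902), Pleistocene (2.58).

Mesoarchean, Statherian, Cryogenian, Ediacaran, Paleozoic, Triassic, Pleistocene, Holocene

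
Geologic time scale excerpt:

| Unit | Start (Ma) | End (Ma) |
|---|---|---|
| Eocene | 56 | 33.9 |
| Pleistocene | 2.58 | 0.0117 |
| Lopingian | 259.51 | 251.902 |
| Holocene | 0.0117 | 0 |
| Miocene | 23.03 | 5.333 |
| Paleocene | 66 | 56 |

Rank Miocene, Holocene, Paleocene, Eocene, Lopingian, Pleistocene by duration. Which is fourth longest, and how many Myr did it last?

Durations: Miocene 17.697; Holocene 0.0117; Paleocene 10; Eocene 22.1; Lopingian 7.608; Pleistocene 2.5683 Myr.
Sorted longest-first: Eocene (22.1), Miocene (17.697), Paleocene (10), Lopingian (7.608), Pleistocene (2.5683), Holocene (0.0117).
The fourth longest is Lopingian at 7.608 Myr.

Lopingian, 7.608 million years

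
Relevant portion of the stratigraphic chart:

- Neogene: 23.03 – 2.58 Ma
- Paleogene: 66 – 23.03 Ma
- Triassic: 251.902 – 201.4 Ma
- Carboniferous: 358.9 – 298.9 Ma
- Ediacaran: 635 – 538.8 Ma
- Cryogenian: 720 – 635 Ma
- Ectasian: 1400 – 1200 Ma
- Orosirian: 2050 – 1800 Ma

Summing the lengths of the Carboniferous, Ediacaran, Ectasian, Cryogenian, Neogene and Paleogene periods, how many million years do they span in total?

Each duration: Carboniferous = 60; Ediacaran = 96.2; Ectasian = 200; Cryogenian = 85; Neogene = 20.45; Paleogene = 42.97.
Sum: 60 + 96.2 + 200 + 85 + 20.45 + 42.97 = 504.62 Myr.

504.62 million years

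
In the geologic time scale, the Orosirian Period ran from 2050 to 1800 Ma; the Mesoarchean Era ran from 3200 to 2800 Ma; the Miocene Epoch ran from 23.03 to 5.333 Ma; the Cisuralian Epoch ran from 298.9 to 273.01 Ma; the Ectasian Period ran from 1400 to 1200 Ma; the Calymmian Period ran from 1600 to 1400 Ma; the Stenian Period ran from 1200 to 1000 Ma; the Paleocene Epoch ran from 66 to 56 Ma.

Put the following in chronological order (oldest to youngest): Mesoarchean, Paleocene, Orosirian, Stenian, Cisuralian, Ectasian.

Read off each span (Ma): Mesoarchean 3200–2800; Paleocene 66–56; Orosirian 2050–1800; Stenian 1200–1000; Cisuralian 298.9–273.01; Ectasian 1400–1200.
Larger Ma is older, so oldest→youngest is Mesoarchean, Orosirian, Ectasian, Stenian, Cisuralian, Paleocene.

Mesoarchean, then Orosirian, then Ectasian, then Stenian, then Cisuralian, then Paleocene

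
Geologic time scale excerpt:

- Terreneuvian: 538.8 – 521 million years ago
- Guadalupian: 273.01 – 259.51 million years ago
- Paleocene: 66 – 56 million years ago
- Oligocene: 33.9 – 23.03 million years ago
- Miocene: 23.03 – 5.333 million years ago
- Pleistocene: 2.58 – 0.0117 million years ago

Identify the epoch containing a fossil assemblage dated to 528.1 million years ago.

Terreneuvian

528.1 Ma lies between 538.8 and 521 Ma, so it falls in the Terreneuvian.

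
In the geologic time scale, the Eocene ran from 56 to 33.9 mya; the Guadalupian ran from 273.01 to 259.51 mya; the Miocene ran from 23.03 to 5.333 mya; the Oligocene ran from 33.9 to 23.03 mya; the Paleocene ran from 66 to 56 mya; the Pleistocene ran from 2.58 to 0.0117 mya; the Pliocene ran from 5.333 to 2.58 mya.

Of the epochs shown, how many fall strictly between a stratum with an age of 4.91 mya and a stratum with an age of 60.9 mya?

60.9 Ma sits inside the Paleocene (66–56) and 4.91 Ma inside the Pliocene (5.333–2.58); neither of those is wholly between the two dates.
The listed epochs lying completely between them are Eocene, Oligocene, Miocene — 3 in all.

3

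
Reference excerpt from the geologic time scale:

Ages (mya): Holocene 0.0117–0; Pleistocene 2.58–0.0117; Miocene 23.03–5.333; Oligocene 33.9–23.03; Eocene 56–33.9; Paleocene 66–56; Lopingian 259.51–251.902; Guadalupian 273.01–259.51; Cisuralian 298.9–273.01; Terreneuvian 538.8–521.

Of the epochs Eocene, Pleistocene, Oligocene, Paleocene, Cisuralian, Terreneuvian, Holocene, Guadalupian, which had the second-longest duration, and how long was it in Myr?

Eocene, 22.1 million years

Start − end for each: Eocene 56 − 33.9 = 22.1; Pleistocene 2.58 − 0.0117 = 2.5683; Oligocene 33.9 − 23.03 = 10.87; Paleocene 66 − 56 = 10; Cisuralian 298.9 − 273.01 = 25.89; Terreneuvian 538.8 − 521 = 17.8; Holocene 0.0117 − 0 = 0.0117; Guadalupian 273.01 − 259.51 = 13.5.
Ranking these from longest: Cisuralian > Eocene > Terreneuvian > Guadalupian > Oligocene > Paleocene > Pleistocene > Holocene.
Position 2 in that ranking is Eocene, which lasted 22.1 Myr.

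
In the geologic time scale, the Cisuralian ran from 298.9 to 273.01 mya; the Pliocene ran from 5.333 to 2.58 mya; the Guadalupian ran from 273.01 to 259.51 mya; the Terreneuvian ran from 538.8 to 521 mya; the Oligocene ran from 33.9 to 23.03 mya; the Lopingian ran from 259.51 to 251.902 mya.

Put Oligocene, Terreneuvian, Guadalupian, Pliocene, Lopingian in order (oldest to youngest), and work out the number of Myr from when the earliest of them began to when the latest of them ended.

Terreneuvian → Guadalupian → Lopingian → Oligocene → Pliocene; total span 536.22 Myr

From the excerpt: Oligocene 33.9–23.03; Terreneuvian 538.8–521; Guadalupian 273.01–259.51; Pliocene 5.333–2.58; Lopingian 259.51–251.902 (Ma).
Larger Ma is earlier, so the oldest is Terreneuvian and the youngest is Pliocene; oldest to youngest: Terreneuvian, Guadalupian, Lopingian, Oligocene, Pliocene.
Oldest start 538.8 minus youngest end 2.58 gives 536.22 Myr overall.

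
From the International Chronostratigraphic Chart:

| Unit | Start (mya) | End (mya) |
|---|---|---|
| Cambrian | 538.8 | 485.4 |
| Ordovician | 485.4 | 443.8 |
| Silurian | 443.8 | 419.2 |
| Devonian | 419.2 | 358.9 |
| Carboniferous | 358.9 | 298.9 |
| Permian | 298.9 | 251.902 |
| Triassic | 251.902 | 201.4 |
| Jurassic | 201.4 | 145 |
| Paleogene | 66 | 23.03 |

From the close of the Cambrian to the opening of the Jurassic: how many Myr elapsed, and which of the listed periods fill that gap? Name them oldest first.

The Cambrian closes at 485.4 Ma and the Jurassic opens at 201.4 Ma, so the interval is 485.4 − 201.4 = 284 Myr.
A period fits inside if it starts at or after 485.4 Ma and ends at or before 201.4 Ma; oldest first that gives Ordovician, Silurian, Devonian, Carboniferous, Permian, Triassic.

284 million years; Ordovician, Silurian, Devonian, Carboniferous, Permian, Triassic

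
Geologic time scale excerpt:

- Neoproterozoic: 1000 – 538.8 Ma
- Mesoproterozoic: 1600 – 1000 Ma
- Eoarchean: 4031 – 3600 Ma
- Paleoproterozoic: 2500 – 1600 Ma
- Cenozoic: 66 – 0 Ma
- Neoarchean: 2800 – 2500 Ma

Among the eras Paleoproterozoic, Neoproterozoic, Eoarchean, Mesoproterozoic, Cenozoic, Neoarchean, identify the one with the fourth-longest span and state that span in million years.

Eoarchean, 431 million years

Durations: Paleoproterozoic 900; Neoproterozoic 461.2; Eoarchean 431; Mesoproterozoic 600; Cenozoic 66; Neoarchean 300 Myr.
Sorted longest-first: Paleoproterozoic (900), Mesoproterozoic (600), Neoproterozoic (461.2), Eoarchean (431), Neoarchean (300), Cenozoic (66).
The fourth longest is Eoarchean at 431 Myr.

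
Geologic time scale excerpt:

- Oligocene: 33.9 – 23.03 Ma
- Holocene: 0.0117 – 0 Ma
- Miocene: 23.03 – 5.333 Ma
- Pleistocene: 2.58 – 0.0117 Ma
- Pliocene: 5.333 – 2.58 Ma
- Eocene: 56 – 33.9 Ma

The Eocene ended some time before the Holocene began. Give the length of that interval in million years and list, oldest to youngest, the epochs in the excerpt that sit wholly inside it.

33.8883 million years; Oligocene, Miocene, Pliocene, Pleistocene

End of Eocene = 33.9 Ma; start of Holocene = 0.0117 Ma.
Gap = 33.9 − 0.0117 = 33.8883 Myr.
Epochs wholly inside 33.9–0.0117 Ma: Oligocene (33.9–23.03), Miocene (23.03–5.333), Pliocene (5.333–2.58), Pleistocene (2.58–0.0117).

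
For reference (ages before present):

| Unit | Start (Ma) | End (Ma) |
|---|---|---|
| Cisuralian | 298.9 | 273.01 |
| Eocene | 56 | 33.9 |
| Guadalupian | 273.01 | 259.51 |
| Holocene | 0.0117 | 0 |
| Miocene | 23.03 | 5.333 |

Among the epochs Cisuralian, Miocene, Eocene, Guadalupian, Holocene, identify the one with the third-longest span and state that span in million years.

Miocene, 17.697 million years

Start − end for each: Cisuralian 298.9 − 273.01 = 25.89; Miocene 23.03 − 5.333 = 17.697; Eocene 56 − 33.9 = 22.1; Guadalupian 273.01 − 259.51 = 13.5; Holocene 0.0117 − 0 = 0.0117.
Ranking these from longest: Cisuralian > Eocene > Miocene > Guadalupian > Holocene.
Position 3 in that ranking is Miocene, which lasted 17.697 Myr.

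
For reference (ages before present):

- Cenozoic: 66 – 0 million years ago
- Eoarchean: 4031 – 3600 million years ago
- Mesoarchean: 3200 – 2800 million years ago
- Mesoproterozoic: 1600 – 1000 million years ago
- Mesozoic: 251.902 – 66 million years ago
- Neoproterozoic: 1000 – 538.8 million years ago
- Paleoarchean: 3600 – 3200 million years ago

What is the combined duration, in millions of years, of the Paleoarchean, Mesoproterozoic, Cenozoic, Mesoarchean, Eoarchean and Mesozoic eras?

Each duration: Paleoarchean = 400; Mesoproterozoic = 600; Cenozoic = 66; Mesoarchean = 400; Eoarchean = 431; Mesozoic = 185.902.
Sum: 400 + 600 + 66 + 400 + 431 + 185.902 = 2082.902 Myr.

2082.902 million years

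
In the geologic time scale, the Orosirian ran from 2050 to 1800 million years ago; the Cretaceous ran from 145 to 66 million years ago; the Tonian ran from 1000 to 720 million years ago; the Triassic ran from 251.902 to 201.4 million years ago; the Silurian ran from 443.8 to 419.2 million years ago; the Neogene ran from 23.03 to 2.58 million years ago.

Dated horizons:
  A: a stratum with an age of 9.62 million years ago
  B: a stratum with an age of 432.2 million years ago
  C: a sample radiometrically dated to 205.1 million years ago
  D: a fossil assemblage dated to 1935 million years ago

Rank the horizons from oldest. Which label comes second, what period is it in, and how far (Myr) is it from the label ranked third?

Larger Ma means older, so oldest first: D 1935 > B 432.2 > C 205.1 > A 9.62.
Counting 2 along gives B (432.2 Ma); the excerpt puts that inside the Silurian, 443.8–419.2 Ma.
Next in line is C (205.1 Ma), and 432.2 − 205.1 = 227.1 Myr.

B, in the Silurian; 227.1 million years to C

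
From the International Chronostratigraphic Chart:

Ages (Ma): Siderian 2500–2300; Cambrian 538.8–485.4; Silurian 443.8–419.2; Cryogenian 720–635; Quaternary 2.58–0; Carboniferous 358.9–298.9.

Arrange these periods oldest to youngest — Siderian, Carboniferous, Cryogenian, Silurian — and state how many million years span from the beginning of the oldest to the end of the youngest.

Start ages (Ma): Siderian 2500, Cryogenian 720, Silurian 443.8, Carboniferous 358.9.
Ordered oldest to youngest: Siderian, Cryogenian, Silurian, Carboniferous.
Span = 2500 − 298.9 = 2201.1 Myr.

Siderian, Cryogenian, Silurian, Carboniferous; total span 2201.1 Myr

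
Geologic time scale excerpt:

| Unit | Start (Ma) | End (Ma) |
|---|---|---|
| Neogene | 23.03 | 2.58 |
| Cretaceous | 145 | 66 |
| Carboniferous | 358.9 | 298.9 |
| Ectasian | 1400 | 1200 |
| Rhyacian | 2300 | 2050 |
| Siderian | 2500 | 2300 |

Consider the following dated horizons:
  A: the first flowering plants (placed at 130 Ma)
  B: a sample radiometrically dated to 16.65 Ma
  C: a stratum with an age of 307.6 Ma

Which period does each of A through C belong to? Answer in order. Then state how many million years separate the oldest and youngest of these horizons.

A — Cretaceous; B — Neogene; C — Carboniferous; span 290.95 million years

Match each age against the start–end ranges in the excerpt: A = 130 Ma → Cretaceous (145–66); B = 16.65 Ma → Neogene (23.03–2.58); C = 307.6 Ma → Carboniferous (358.9–298.9).
The largest age is 307.6 Ma and the smallest is 16.65 Ma; their difference is 290.95 Myr.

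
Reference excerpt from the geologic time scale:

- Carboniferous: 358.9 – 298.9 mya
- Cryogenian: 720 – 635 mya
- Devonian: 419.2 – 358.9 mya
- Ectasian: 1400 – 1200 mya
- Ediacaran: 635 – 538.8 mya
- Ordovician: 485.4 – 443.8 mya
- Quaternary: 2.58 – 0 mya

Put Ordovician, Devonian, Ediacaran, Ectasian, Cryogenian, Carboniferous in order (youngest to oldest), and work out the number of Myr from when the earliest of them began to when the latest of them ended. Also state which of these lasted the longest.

Carboniferous, Devonian, Ordovician, Ediacaran, Cryogenian, Ectasian; total span 1101.1 Myr; longest is Ectasian

From the excerpt: Ordovician 485.4–443.8; Devonian 419.2–358.9; Ediacaran 635–538.8; Ectasian 1400–1200; Cryogenian 720–635; Carboniferous 358.9–298.9 (Ma).
Larger Ma is earlier, so the oldest is Ectasian and the youngest is Carboniferous; youngest to oldest: Carboniferous, Devonian, Ordovician, Ediacaran, Cryogenian, Ectasian.
Oldest start 1400 minus youngest end 298.9 gives 1101.1 Myr overall.
Individual lengths (start − end): Devonian 60.3; Ordovician 41.6; Carboniferous 60; Ectasian 200; Ediacaran 96.2; Cryogenian 85. The largest is Ectasian at 200 Myr.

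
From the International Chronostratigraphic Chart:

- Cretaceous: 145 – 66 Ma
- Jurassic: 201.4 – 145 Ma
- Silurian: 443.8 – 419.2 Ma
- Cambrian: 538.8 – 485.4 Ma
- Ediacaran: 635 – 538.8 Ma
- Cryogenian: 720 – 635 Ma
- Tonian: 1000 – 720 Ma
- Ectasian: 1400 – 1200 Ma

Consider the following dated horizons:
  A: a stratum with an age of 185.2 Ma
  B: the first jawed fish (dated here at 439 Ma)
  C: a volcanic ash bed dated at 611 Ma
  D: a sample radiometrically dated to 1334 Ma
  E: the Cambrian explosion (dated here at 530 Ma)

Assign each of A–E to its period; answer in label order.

Match each age against the start–end ranges in the excerpt: A = 185.2 Ma → Jurassic (201.4–145); B = 439 Ma → Silurian (443.8–419.2); C = 611 Ma → Ediacaran (635–538.8); D = 1334 Ma → Ectasian (1400–1200); E = 530 Ma → Cambrian (538.8–485.4).

A — Jurassic; B — Silurian; C — Ediacaran; D — Ectasian; E — Cambrian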